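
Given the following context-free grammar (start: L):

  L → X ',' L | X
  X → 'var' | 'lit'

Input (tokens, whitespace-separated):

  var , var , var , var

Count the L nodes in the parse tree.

4

[L [X var] , [L [X var] , [L [X var] , [L [X var]]]]]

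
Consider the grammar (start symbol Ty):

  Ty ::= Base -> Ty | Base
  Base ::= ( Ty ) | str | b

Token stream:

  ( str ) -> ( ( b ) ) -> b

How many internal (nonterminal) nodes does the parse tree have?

[Ty [Base ( [Ty [Base str]] )] -> [Ty [Base ( [Ty [Base ( [Ty [Base b]] )]] )] -> [Ty [Base b]]]]

12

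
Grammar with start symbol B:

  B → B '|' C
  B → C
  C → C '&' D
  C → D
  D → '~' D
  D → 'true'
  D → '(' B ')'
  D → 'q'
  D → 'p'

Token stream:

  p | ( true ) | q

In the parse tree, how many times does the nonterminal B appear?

4

[B [B [B [C [D p]]] | [C [D ( [B [C [D true]]] )]]] | [C [D q]]]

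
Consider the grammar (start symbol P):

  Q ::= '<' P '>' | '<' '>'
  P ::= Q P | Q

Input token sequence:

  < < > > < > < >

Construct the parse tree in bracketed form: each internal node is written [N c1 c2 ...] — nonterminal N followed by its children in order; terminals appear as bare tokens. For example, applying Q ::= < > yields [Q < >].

[P [Q < [P [Q < >]] >] [P [Q < >] [P [Q < >]]]]

P
Q P
< P > P
< Q > P
< < > > P
< < > > Q P
< < > > < > P
< < > > < > Q
< < > > < > < >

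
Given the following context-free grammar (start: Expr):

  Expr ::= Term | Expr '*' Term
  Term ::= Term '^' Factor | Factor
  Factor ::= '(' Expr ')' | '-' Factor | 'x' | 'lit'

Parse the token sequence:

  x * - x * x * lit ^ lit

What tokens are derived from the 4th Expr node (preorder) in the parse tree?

x

[Expr [Expr [Expr [Expr [Term [Factor x]]] * [Term [Factor - [Factor x]]]] * [Term [Factor x]]] * [Term [Term [Factor lit]] ^ [Factor lit]]]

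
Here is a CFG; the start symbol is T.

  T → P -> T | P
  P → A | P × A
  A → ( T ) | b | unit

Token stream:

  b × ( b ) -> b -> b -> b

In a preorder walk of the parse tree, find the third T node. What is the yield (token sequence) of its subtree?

b -> b -> b

[T [P [P [A b]] × [A ( [T [P [A b]]] )]] -> [T [P [A b]] -> [T [P [A b]] -> [T [P [A b]]]]]]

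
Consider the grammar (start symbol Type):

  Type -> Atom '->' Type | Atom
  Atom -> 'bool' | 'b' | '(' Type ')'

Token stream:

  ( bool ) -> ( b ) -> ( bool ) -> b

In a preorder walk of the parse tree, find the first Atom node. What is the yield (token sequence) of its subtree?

( bool )

[Type [Atom ( [Type [Atom bool]] )] -> [Type [Atom ( [Type [Atom b]] )] -> [Type [Atom ( [Type [Atom bool]] )] -> [Type [Atom b]]]]]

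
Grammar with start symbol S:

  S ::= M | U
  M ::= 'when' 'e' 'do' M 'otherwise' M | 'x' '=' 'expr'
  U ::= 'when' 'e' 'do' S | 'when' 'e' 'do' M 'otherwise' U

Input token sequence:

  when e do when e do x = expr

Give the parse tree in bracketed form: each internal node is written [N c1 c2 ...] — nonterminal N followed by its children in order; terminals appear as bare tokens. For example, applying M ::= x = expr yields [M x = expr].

[S [U when e do [S [U when e do [S [M x = expr]]]]]]

S
U
when e do S
when e do U
when e do when e do S
when e do when e do M
when e do when e do x = expr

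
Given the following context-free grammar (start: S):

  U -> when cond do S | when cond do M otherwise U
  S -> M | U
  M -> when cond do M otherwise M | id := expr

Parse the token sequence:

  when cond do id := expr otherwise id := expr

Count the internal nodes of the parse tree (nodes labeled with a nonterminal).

4

[S [M when cond do [M id := expr] otherwise [M id := expr]]]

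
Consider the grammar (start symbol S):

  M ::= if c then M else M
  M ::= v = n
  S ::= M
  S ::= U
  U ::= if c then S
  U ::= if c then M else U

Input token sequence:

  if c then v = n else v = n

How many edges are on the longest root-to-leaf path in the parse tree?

3

[S [M if c then [M v = n] else [M v = n]]]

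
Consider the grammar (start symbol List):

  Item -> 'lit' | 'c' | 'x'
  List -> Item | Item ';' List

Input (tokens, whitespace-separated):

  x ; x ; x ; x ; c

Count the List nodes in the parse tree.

[List [Item x] ; [List [Item x] ; [List [Item x] ; [List [Item x] ; [List [Item c]]]]]]

5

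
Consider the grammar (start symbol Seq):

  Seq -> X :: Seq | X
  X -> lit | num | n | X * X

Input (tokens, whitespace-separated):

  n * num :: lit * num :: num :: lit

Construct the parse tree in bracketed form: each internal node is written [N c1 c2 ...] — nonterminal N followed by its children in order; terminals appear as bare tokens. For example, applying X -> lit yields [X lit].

Seq
X :: Seq
X * X :: Seq
n * X :: Seq
n * num :: Seq
n * num :: X :: Seq
n * num :: X * X :: Seq
n * num :: lit * X :: Seq
n * num :: lit * num :: Seq
n * num :: lit * num :: X :: Seq
n * num :: lit * num :: num :: Seq
n * num :: lit * num :: num :: X
n * num :: lit * num :: num :: lit

[Seq [X [X n] * [X num]] :: [Seq [X [X lit] * [X num]] :: [Seq [X num] :: [Seq [X lit]]]]]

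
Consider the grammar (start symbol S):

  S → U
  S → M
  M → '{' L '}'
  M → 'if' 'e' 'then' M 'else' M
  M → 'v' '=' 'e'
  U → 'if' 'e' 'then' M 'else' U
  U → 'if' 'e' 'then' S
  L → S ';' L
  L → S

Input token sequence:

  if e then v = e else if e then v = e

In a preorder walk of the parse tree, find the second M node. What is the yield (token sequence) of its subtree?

[S [U if e then [M v = e] else [U if e then [S [M v = e]]]]]

v = e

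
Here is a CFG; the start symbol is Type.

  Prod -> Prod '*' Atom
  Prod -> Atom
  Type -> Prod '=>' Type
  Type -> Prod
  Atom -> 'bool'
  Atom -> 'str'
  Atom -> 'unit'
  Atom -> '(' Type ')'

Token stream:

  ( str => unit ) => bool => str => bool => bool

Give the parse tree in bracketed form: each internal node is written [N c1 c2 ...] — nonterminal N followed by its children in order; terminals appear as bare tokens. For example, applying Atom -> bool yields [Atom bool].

Type
Prod => Type
Atom => Type
( Type ) => Type
( Prod => Type ) => Type
( Atom => Type ) => Type
( str => Type ) => Type
( str => Prod ) => Type
( str => Atom ) => Type
( str => unit ) => Type
( str => unit ) => Prod => Type
( str => unit ) => Atom => Type
( str => unit ) => bool => Type
( str => unit ) => bool => Prod => Type
( str => unit ) => bool => Atom => Type
( str => unit ) => bool => str => Type
( str => unit ) => bool => str => Prod => Type
( str => unit ) => bool => str => Atom => Type
( str => unit ) => bool => str => bool => Type
( str => unit ) => bool => str => bool => Prod
( str => unit ) => bool => str => bool => Atom
( str => unit ) => bool => str => bool => bool

[Type [Prod [Atom ( [Type [Prod [Atom str]] => [Type [Prod [Atom unit]]]] )]] => [Type [Prod [Atom bool]] => [Type [Prod [Atom str]] => [Type [Prod [Atom bool]] => [Type [Prod [Atom bool]]]]]]]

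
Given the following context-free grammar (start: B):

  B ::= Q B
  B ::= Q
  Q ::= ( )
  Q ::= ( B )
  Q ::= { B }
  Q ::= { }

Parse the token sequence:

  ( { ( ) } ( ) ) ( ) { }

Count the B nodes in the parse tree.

[B [Q ( [B [Q { [B [Q ( )]] }] [B [Q ( )]]] )] [B [Q ( )] [B [Q { }]]]]

6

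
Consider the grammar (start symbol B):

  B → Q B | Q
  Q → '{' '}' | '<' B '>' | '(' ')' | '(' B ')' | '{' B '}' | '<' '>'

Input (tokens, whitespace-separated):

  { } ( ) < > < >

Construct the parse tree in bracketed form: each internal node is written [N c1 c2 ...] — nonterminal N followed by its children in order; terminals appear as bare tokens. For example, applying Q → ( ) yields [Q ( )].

B
Q B
{ } B
{ } Q B
{ } ( ) B
{ } ( ) Q B
{ } ( ) < > B
{ } ( ) < > Q
{ } ( ) < > < >

[B [Q { }] [B [Q ( )] [B [Q < >] [B [Q < >]]]]]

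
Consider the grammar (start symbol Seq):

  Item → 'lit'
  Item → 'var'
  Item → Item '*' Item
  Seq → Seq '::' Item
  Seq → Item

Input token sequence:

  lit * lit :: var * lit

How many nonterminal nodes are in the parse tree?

8

[Seq [Seq [Item [Item lit] * [Item lit]]] :: [Item [Item var] * [Item lit]]]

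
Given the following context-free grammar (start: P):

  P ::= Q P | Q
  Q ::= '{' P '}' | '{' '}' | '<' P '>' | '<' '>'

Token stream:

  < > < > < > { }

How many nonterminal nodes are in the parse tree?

8

[P [Q < >] [P [Q < >] [P [Q < >] [P [Q { }]]]]]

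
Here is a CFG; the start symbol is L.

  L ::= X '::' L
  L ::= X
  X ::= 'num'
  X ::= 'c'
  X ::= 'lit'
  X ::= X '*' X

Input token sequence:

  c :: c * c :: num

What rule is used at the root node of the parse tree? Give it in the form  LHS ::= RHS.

L ::= X '::' L

[L [X c] :: [L [X [X c] * [X c]] :: [L [X num]]]]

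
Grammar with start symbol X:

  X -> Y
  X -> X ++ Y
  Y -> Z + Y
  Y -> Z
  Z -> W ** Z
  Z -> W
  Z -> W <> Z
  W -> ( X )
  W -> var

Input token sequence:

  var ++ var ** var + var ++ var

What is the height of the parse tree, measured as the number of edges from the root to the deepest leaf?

[X [X [X [Y [Z [W var]]]] ++ [Y [Z [W var] ** [Z [W var]]] + [Y [Z [W var]]]]] ++ [Y [Z [W var]]]]

6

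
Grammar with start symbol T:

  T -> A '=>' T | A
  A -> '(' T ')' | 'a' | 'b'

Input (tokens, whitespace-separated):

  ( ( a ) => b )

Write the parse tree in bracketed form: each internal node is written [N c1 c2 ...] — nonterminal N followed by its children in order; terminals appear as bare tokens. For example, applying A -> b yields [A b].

T
A
( T )
( A => T )
( ( T ) => T )
( ( A ) => T )
( ( a ) => T )
( ( a ) => A )
( ( a ) => b )

[T [A ( [T [A ( [T [A a]] )] => [T [A b]]] )]]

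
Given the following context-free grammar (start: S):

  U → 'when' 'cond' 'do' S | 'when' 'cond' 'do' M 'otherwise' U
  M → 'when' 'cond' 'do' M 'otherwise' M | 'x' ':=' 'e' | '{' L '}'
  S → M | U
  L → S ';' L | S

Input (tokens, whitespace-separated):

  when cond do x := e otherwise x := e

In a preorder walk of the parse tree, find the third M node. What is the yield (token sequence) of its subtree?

x := e

[S [M when cond do [M x := e] otherwise [M x := e]]]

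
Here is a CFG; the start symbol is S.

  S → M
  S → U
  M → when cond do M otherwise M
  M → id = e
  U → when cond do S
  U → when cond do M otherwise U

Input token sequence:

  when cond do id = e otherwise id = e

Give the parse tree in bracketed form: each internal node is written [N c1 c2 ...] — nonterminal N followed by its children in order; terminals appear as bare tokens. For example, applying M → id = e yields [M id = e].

S
M
when cond do M otherwise M
when cond do id = e otherwise M
when cond do id = e otherwise id = e

[S [M when cond do [M id = e] otherwise [M id = e]]]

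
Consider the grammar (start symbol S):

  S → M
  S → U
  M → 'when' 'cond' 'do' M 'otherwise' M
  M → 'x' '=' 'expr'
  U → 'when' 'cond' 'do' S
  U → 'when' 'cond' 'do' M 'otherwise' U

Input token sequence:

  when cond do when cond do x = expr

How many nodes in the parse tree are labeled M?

1

[S [U when cond do [S [U when cond do [S [M x = expr]]]]]]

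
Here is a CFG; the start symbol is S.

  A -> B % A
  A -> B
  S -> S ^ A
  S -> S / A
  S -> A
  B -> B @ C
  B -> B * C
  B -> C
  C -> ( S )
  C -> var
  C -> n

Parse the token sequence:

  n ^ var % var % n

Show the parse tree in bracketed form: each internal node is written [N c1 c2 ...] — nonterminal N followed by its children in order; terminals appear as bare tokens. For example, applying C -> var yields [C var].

S
S ^ A
A ^ A
B ^ A
C ^ A
n ^ A
n ^ B % A
n ^ C % A
n ^ var % A
n ^ var % B % A
n ^ var % C % A
n ^ var % var % A
n ^ var % var % B
n ^ var % var % C
n ^ var % var % n

[S [S [A [B [C n]]]] ^ [A [B [C var]] % [A [B [C var]] % [A [B [C n]]]]]]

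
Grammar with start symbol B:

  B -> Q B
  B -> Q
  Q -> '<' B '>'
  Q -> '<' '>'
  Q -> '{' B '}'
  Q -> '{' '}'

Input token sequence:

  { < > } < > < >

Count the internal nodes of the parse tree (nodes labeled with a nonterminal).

[B [Q { [B [Q < >]] }] [B [Q < >] [B [Q < >]]]]

8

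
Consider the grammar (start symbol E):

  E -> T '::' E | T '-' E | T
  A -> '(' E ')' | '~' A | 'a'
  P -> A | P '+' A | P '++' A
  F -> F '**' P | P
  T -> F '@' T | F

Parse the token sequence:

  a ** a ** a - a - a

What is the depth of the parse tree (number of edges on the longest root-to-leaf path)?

[E [T [F [F [F [P [A a]]] ** [P [A a]]] ** [P [A a]]]] - [E [T [F [P [A a]]]] - [E [T [F [P [A a]]]]]]]

7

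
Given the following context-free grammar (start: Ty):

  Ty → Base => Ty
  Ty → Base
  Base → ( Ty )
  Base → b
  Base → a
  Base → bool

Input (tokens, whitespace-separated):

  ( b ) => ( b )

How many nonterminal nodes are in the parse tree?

8

[Ty [Base ( [Ty [Base b]] )] => [Ty [Base ( [Ty [Base b]] )]]]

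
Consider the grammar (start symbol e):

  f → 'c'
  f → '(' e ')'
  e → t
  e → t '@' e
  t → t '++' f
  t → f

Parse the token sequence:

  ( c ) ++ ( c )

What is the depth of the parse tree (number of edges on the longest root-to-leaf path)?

7

[e [t [t [f ( [e [t [f c]]] )]] ++ [f ( [e [t [f c]]] )]]]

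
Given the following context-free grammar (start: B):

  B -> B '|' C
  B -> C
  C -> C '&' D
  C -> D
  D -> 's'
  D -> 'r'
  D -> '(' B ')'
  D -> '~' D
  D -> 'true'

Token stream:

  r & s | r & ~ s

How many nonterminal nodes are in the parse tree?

11

[B [B [C [C [D r]] & [D s]]] | [C [C [D r]] & [D ~ [D s]]]]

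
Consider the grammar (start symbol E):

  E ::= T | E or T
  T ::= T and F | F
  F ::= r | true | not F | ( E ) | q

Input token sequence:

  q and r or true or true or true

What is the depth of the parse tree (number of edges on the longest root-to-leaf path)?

7

[E [E [E [E [T [T [F q]] and [F r]]] or [T [F true]]] or [T [F true]]] or [T [F true]]]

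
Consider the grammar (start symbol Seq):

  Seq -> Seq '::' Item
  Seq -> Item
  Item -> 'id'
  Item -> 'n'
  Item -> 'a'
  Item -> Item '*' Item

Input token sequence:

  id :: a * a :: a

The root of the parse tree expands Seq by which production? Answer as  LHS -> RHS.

Seq -> Seq '::' Item

[Seq [Seq [Seq [Item id]] :: [Item [Item a] * [Item a]]] :: [Item a]]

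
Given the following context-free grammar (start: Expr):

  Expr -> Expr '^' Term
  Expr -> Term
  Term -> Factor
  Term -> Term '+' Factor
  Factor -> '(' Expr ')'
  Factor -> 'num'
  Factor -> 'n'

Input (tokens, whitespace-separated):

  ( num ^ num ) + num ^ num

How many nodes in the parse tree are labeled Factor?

5

[Expr [Expr [Term [Term [Factor ( [Expr [Expr [Term [Factor num]]] ^ [Term [Factor num]]] )]] + [Factor num]]] ^ [Term [Factor num]]]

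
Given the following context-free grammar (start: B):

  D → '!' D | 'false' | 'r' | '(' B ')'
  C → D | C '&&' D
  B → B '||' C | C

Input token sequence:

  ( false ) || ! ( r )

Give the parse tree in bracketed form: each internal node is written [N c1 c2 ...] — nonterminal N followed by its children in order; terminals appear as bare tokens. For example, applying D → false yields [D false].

[B [B [C [D ( [B [C [D false]]] )]]] || [C [D ! [D ( [B [C [D r]]] )]]]]

B
B || C
C || C
D || C
( B ) || C
( C ) || C
( D ) || C
( false ) || C
( false ) || D
( false ) || ! D
( false ) || ! ( B )
( false ) || ! ( C )
( false ) || ! ( D )
( false ) || ! ( r )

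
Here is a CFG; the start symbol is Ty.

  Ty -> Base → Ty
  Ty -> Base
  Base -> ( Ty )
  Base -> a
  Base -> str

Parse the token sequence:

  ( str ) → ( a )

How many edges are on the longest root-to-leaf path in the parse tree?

5

[Ty [Base ( [Ty [Base str]] )] → [Ty [Base ( [Ty [Base a]] )]]]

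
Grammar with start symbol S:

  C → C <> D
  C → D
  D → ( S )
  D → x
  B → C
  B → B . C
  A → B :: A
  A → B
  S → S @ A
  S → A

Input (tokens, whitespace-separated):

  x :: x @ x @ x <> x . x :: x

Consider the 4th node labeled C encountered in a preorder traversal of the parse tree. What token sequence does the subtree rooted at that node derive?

x <> x

[S [S [S [A [B [C [D x]]] :: [A [B [C [D x]]]]]] @ [A [B [C [D x]]]]] @ [A [B [B [C [C [D x]] <> [D x]]] . [C [D x]]] :: [A [B [C [D x]]]]]]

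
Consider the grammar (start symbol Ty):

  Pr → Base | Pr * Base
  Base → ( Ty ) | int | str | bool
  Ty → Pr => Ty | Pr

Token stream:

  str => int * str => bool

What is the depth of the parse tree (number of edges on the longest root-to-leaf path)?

5

[Ty [Pr [Base str]] => [Ty [Pr [Pr [Base int]] * [Base str]] => [Ty [Pr [Base bool]]]]]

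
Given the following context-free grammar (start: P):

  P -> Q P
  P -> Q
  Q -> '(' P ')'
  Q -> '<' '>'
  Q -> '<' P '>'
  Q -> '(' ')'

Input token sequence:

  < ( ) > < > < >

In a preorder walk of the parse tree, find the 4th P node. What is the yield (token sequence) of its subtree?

< >

[P [Q < [P [Q ( )]] >] [P [Q < >] [P [Q < >]]]]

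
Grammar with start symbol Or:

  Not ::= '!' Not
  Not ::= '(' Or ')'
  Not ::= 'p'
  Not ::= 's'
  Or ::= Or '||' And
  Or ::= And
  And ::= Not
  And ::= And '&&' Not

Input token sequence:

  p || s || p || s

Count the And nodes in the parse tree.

[Or [Or [Or [Or [And [Not p]]] || [And [Not s]]] || [And [Not p]]] || [And [Not s]]]

4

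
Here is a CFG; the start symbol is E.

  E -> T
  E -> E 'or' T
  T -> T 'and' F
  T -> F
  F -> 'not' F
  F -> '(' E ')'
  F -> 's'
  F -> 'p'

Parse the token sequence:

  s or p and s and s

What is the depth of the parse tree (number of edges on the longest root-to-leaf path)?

[E [E [T [F s]]] or [T [T [T [F p]] and [F s]] and [F s]]]

5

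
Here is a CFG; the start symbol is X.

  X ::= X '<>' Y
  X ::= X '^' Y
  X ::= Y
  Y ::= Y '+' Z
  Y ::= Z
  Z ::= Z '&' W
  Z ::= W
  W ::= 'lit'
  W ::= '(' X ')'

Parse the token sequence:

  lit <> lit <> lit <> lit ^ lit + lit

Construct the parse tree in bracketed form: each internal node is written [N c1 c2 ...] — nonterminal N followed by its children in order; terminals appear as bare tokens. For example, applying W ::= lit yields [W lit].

[X [X [X [X [X [Y [Z [W lit]]]] <> [Y [Z [W lit]]]] <> [Y [Z [W lit]]]] <> [Y [Z [W lit]]]] ^ [Y [Y [Z [W lit]]] + [Z [W lit]]]]

X
X ^ Y
X <> Y ^ Y
X <> Y <> Y ^ Y
X <> Y <> Y <> Y ^ Y
Y <> Y <> Y <> Y ^ Y
Z <> Y <> Y <> Y ^ Y
W <> Y <> Y <> Y ^ Y
lit <> Y <> Y <> Y ^ Y
lit <> Z <> Y <> Y ^ Y
lit <> W <> Y <> Y ^ Y
lit <> lit <> Y <> Y ^ Y
lit <> lit <> Z <> Y ^ Y
lit <> lit <> W <> Y ^ Y
lit <> lit <> lit <> Y ^ Y
lit <> lit <> lit <> Z ^ Y
lit <> lit <> lit <> W ^ Y
lit <> lit <> lit <> lit ^ Y
lit <> lit <> lit <> lit ^ Y + Z
lit <> lit <> lit <> lit ^ Z + Z
lit <> lit <> lit <> lit ^ W + Z
lit <> lit <> lit <> lit ^ lit + Z
lit <> lit <> lit <> lit ^ lit + W
lit <> lit <> lit <> lit ^ lit + lit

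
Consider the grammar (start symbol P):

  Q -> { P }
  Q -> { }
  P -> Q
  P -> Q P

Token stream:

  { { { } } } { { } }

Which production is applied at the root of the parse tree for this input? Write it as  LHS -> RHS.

P -> Q P

[P [Q { [P [Q { [P [Q { }]] }]] }] [P [Q { [P [Q { }]] }]]]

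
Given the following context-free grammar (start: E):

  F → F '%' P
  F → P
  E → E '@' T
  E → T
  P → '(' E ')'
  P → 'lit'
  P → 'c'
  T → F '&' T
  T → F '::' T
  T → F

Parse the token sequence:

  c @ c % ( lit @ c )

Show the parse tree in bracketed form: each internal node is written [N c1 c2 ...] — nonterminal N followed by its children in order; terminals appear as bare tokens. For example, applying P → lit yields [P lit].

[E [E [T [F [P c]]]] @ [T [F [F [P c]] % [P ( [E [E [T [F [P lit]]]] @ [T [F [P c]]]] )]]]]

E
E @ T
T @ T
F @ T
P @ T
c @ T
c @ F
c @ F % P
c @ P % P
c @ c % P
c @ c % ( E )
c @ c % ( E @ T )
c @ c % ( T @ T )
c @ c % ( F @ T )
c @ c % ( P @ T )
c @ c % ( lit @ T )
c @ c % ( lit @ F )
c @ c % ( lit @ P )
c @ c % ( lit @ c )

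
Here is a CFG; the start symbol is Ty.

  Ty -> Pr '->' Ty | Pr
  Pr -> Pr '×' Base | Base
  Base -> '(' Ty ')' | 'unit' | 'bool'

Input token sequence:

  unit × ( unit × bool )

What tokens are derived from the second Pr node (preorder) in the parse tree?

[Ty [Pr [Pr [Base unit]] × [Base ( [Ty [Pr [Pr [Base unit]] × [Base bool]]] )]]]

unit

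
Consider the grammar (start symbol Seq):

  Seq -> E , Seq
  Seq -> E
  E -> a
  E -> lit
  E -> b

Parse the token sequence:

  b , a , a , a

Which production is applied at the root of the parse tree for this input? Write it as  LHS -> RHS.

Seq -> E , Seq

[Seq [E b] , [Seq [E a] , [Seq [E a] , [Seq [E a]]]]]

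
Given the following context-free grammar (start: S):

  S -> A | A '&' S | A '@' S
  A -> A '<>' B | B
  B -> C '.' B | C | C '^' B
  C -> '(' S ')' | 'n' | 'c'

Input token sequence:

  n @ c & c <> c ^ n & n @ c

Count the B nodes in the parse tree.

[S [A [B [C n]]] @ [S [A [B [C c]]] & [S [A [A [B [C c]]] <> [B [C c] ^ [B [C n]]]] & [S [A [B [C n]]] @ [S [A [B [C c]]]]]]]]

7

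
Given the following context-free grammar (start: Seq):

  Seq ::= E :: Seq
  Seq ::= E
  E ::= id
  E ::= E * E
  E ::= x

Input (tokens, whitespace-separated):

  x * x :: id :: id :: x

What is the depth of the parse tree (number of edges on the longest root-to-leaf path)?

[Seq [E [E x] * [E x]] :: [Seq [E id] :: [Seq [E id] :: [Seq [E x]]]]]

5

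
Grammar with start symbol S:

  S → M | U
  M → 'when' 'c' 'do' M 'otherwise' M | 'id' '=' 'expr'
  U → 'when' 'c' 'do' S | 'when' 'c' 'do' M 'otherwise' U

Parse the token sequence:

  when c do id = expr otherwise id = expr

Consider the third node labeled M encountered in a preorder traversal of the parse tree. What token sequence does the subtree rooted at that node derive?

[S [M when c do [M id = expr] otherwise [M id = expr]]]

id = expr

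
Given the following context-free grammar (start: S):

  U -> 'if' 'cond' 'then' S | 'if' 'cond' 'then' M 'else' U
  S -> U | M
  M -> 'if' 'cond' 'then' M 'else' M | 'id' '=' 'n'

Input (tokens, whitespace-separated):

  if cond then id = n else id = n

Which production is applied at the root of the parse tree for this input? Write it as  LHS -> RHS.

S -> M

[S [M if cond then [M id = n] else [M id = n]]]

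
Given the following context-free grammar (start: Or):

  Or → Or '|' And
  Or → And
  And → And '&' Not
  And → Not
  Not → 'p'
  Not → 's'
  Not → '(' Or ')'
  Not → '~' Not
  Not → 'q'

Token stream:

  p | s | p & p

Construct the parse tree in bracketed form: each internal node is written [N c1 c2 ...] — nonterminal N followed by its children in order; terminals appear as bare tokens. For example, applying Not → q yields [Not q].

[Or [Or [Or [And [Not p]]] | [And [Not s]]] | [And [And [Not p]] & [Not p]]]

Or
Or | And
Or | And | And
And | And | And
Not | And | And
p | And | And
p | Not | And
p | s | And
p | s | And & Not
p | s | Not & Not
p | s | p & Not
p | s | p & p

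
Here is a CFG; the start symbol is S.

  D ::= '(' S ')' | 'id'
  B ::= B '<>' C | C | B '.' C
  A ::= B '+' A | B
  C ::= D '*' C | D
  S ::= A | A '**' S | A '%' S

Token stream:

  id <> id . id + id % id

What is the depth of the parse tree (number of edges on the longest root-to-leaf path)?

[S [A [B [B [B [C [D id]]] <> [C [D id]]] . [C [D id]]] + [A [B [C [D id]]]]] % [S [A [B [C [D id]]]]]]

7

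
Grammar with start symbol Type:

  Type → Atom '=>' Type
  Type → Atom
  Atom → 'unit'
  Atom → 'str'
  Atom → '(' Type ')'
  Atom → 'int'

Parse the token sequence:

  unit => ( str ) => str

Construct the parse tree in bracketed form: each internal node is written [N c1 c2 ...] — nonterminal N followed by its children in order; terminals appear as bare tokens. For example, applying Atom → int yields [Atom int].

[Type [Atom unit] => [Type [Atom ( [Type [Atom str]] )] => [Type [Atom str]]]]

Type
Atom => Type
unit => Type
unit => Atom => Type
unit => ( Type ) => Type
unit => ( Atom ) => Type
unit => ( str ) => Type
unit => ( str ) => Atom
unit => ( str ) => str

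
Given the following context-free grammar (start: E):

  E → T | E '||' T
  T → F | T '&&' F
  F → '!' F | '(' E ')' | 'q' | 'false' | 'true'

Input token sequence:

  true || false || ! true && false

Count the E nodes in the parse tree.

[E [E [E [T [F true]]] || [T [F false]]] || [T [T [F ! [F true]]] && [F false]]]

3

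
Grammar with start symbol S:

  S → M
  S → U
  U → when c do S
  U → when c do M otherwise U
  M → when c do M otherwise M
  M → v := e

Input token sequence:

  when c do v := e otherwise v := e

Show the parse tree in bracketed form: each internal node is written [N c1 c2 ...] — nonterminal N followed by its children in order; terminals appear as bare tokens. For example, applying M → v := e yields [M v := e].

S
M
when c do M otherwise M
when c do v := e otherwise M
when c do v := e otherwise v := e

[S [M when c do [M v := e] otherwise [M v := e]]]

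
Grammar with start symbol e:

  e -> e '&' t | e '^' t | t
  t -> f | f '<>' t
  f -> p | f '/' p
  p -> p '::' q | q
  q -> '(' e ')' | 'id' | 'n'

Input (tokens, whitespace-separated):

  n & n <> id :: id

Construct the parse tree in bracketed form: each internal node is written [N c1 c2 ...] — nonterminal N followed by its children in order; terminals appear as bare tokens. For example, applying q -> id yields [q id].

e
e & t
t & t
f & t
p & t
q & t
n & t
n & f <> t
n & p <> t
n & q <> t
n & n <> t
n & n <> f
n & n <> p
n & n <> p :: q
n & n <> q :: q
n & n <> id :: q
n & n <> id :: id

[e [e [t [f [p [q n]]]]] & [t [f [p [q n]]] <> [t [f [p [p [q id]] :: [q id]]]]]]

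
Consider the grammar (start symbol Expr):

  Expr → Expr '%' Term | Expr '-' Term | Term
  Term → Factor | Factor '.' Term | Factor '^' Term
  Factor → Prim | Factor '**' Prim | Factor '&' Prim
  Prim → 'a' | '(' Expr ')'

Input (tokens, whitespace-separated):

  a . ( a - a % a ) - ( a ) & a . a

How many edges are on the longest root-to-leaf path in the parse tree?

12

[Expr [Expr [Term [Factor [Prim a]] . [Term [Factor [Prim ( [Expr [Expr [Expr [Term [Factor [Prim a]]]] - [Term [Factor [Prim a]]]] % [Term [Factor [Prim a]]]] )]]]]] - [Term [Factor [Factor [Prim ( [Expr [Term [Factor [Prim a]]]] )]] & [Prim a]] . [Term [Factor [Prim a]]]]]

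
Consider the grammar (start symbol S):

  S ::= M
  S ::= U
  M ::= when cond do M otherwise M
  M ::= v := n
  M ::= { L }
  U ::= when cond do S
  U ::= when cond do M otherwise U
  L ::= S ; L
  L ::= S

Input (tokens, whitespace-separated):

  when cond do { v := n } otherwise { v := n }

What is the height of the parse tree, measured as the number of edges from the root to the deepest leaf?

6

[S [M when cond do [M { [L [S [M v := n]]] }] otherwise [M { [L [S [M v := n]]] }]]]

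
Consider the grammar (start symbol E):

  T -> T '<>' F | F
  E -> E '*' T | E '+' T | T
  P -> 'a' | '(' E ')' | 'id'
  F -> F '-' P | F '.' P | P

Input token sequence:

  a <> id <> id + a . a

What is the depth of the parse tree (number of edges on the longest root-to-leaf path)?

7

[E [E [T [T [T [F [P a]]] <> [F [P id]]] <> [F [P id]]]] + [T [F [F [P a]] . [P a]]]]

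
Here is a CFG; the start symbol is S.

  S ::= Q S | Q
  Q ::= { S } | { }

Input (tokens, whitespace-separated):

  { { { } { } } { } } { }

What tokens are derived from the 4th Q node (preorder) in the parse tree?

[S [Q { [S [Q { [S [Q { }] [S [Q { }]]] }] [S [Q { }]]] }] [S [Q { }]]]

{ }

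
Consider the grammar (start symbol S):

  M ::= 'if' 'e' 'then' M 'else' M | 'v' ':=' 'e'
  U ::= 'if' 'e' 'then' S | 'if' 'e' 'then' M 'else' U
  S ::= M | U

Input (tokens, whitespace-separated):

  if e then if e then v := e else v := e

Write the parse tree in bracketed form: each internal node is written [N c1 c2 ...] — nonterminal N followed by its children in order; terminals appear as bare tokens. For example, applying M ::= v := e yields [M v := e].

S
U
if e then S
if e then M
if e then if e then M else M
if e then if e then v := e else M
if e then if e then v := e else v := e

[S [U if e then [S [M if e then [M v := e] else [M v := e]]]]]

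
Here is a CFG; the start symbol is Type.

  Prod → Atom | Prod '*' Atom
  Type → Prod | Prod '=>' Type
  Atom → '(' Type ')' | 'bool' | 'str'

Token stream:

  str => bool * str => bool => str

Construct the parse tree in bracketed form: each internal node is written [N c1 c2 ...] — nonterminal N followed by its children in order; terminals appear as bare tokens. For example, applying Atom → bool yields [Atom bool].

Type
Prod => Type
Atom => Type
str => Type
str => Prod => Type
str => Prod * Atom => Type
str => Atom * Atom => Type
str => bool * Atom => Type
str => bool * str => Type
str => bool * str => Prod => Type
str => bool * str => Atom => Type
str => bool * str => bool => Type
str => bool * str => bool => Prod
str => bool * str => bool => Atom
str => bool * str => bool => str

[Type [Prod [Atom str]] => [Type [Prod [Prod [Atom bool]] * [Atom str]] => [Type [Prod [Atom bool]] => [Type [Prod [Atom str]]]]]]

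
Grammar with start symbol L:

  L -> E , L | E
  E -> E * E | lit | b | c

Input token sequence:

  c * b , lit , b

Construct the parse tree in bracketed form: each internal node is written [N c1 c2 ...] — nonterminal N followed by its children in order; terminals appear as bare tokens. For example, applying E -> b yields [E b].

[L [E [E c] * [E b]] , [L [E lit] , [L [E b]]]]

L
E , L
E * E , L
c * E , L
c * b , L
c * b , E , L
c * b , lit , L
c * b , lit , E
c * b , lit , b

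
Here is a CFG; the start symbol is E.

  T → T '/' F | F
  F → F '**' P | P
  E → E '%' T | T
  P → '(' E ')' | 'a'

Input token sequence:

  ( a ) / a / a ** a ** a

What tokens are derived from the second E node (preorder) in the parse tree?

a

[E [T [T [T [F [P ( [E [T [F [P a]]]] )]]] / [F [P a]]] / [F [F [F [P a]] ** [P a]] ** [P a]]]]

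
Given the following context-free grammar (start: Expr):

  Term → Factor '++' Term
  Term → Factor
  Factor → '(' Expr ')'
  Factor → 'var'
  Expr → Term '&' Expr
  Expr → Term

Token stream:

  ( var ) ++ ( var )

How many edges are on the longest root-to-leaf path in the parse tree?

7

[Expr [Term [Factor ( [Expr [Term [Factor var]]] )] ++ [Term [Factor ( [Expr [Term [Factor var]]] )]]]]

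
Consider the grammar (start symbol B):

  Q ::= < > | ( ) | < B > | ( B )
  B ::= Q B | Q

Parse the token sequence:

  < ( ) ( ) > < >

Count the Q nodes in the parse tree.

4

[B [Q < [B [Q ( )] [B [Q ( )]]] >] [B [Q < >]]]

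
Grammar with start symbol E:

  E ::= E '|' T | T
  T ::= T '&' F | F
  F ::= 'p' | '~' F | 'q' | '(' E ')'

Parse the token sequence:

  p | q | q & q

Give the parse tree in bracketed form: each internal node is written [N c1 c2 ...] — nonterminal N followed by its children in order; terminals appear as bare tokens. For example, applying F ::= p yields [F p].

[E [E [E [T [F p]]] | [T [F q]]] | [T [T [F q]] & [F q]]]

E
E | T
E | T | T
T | T | T
F | T | T
p | T | T
p | F | T
p | q | T
p | q | T & F
p | q | F & F
p | q | q & F
p | q | q & q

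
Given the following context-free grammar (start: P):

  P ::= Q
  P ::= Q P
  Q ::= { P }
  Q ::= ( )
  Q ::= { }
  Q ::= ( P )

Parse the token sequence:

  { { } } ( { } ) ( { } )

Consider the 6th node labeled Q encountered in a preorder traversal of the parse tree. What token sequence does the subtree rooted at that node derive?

{ }

[P [Q { [P [Q { }]] }] [P [Q ( [P [Q { }]] )] [P [Q ( [P [Q { }]] )]]]]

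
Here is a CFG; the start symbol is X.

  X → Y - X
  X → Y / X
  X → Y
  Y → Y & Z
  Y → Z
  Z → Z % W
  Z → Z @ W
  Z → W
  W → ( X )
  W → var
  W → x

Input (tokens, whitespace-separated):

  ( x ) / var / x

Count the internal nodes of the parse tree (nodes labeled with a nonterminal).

[X [Y [Z [W ( [X [Y [Z [W x]]]] )]]] / [X [Y [Z [W var]]] / [X [Y [Z [W x]]]]]]

16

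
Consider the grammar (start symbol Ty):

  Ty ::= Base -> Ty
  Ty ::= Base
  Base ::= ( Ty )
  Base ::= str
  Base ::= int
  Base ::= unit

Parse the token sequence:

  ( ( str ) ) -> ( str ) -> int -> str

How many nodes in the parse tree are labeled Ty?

[Ty [Base ( [Ty [Base ( [Ty [Base str]] )]] )] -> [Ty [Base ( [Ty [Base str]] )] -> [Ty [Base int] -> [Ty [Base str]]]]]

7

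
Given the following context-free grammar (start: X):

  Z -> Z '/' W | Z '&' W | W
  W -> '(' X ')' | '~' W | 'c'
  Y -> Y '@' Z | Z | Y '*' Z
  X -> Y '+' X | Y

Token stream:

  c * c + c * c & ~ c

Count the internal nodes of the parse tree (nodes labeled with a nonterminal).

17

[X [Y [Y [Z [W c]]] * [Z [W c]]] + [X [Y [Y [Z [W c]]] * [Z [Z [W c]] & [W ~ [W c]]]]]]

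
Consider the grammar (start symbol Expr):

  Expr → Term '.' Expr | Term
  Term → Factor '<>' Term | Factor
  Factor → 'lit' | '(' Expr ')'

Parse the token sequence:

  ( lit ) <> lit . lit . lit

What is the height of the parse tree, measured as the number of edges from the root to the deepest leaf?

[Expr [Term [Factor ( [Expr [Term [Factor lit]]] )] <> [Term [Factor lit]]] . [Expr [Term [Factor lit]] . [Expr [Term [Factor lit]]]]]

6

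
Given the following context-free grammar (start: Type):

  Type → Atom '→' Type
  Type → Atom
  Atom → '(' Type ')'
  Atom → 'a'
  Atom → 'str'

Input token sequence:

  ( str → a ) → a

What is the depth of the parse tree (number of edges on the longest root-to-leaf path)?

5

[Type [Atom ( [Type [Atom str] → [Type [Atom a]]] )] → [Type [Atom a]]]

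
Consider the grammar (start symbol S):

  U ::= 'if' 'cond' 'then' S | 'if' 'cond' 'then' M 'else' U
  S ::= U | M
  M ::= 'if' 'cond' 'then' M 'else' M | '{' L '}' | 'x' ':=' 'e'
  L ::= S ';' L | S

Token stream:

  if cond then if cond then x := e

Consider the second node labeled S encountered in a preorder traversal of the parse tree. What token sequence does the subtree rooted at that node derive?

[S [U if cond then [S [U if cond then [S [M x := e]]]]]]

if cond then x := e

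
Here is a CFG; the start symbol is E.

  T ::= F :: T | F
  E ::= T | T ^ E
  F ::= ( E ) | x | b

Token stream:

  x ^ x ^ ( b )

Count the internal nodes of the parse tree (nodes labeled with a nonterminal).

[E [T [F x]] ^ [E [T [F x]] ^ [E [T [F ( [E [T [F b]]] )]]]]]

12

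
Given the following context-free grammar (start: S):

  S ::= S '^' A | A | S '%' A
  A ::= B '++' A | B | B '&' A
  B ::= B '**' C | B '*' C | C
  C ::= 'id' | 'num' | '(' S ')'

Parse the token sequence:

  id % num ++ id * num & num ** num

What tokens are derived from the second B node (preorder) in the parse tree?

num

[S [S [A [B [C id]]]] % [A [B [C num]] ++ [A [B [B [C id]] * [C num]] & [A [B [B [C num]] ** [C num]]]]]]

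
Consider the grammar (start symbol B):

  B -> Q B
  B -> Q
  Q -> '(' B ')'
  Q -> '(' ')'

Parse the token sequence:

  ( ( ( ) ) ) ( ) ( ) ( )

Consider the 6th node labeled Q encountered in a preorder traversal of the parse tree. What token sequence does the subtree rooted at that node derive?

[B [Q ( [B [Q ( [B [Q ( )]] )]] )] [B [Q ( )] [B [Q ( )] [B [Q ( )]]]]]

( )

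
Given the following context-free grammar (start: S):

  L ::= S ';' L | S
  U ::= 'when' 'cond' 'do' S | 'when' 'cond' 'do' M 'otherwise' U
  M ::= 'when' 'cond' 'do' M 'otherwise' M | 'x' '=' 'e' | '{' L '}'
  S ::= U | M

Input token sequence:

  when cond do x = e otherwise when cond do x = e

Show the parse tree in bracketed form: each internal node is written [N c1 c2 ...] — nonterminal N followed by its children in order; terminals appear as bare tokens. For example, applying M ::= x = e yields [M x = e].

S
U
when cond do M otherwise U
when cond do x = e otherwise U
when cond do x = e otherwise when cond do S
when cond do x = e otherwise when cond do M
when cond do x = e otherwise when cond do x = e

[S [U when cond do [M x = e] otherwise [U when cond do [S [M x = e]]]]]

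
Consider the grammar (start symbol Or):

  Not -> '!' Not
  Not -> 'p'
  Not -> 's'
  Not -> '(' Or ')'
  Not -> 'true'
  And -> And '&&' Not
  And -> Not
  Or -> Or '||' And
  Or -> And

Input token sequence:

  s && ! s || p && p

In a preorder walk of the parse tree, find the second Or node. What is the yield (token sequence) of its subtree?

[Or [Or [And [And [Not s]] && [Not ! [Not s]]]] || [And [And [Not p]] && [Not p]]]

s && ! s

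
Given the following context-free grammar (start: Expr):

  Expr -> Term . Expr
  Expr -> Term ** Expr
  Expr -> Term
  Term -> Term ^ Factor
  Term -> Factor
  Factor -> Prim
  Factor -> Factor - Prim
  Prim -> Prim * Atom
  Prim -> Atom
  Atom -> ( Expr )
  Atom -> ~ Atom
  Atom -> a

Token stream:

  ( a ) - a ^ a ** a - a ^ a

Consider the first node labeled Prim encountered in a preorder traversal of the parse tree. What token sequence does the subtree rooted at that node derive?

[Expr [Term [Term [Factor [Factor [Prim [Atom ( [Expr [Term [Factor [Prim [Atom a]]]]] )]]] - [Prim [Atom a]]]] ^ [Factor [Prim [Atom a]]]] ** [Expr [Term [Term [Factor [Factor [Prim [Atom a]]] - [Prim [Atom a]]]] ^ [Factor [Prim [Atom a]]]]]]

( a )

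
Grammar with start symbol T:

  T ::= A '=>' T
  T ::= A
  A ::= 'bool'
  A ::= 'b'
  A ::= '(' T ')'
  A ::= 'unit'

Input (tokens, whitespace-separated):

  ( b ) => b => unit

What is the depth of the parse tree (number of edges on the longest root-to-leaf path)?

4

[T [A ( [T [A b]] )] => [T [A b] => [T [A unit]]]]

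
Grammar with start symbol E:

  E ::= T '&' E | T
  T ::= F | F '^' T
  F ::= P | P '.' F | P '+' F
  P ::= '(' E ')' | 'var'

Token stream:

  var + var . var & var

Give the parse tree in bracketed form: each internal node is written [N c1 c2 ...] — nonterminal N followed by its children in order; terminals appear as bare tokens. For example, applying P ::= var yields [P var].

E
T & E
F & E
P + F & E
var + F & E
var + P . F & E
var + var . F & E
var + var . P & E
var + var . var & E
var + var . var & T
var + var . var & F
var + var . var & P
var + var . var & var

[E [T [F [P var] + [F [P var] . [F [P var]]]]] & [E [T [F [P var]]]]]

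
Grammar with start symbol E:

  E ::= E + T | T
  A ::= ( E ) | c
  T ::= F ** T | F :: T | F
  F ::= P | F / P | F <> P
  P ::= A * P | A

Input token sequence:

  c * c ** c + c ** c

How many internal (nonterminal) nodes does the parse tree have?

[E [E [T [F [P [A c] * [P [A c]]]] ** [T [F [P [A c]]]]]] + [T [F [P [A c]]] ** [T [F [P [A c]]]]]]

20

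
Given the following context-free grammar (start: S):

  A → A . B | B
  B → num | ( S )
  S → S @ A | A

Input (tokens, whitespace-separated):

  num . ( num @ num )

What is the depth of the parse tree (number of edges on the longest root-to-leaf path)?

[S [A [A [B num]] . [B ( [S [S [A [B num]]] @ [A [B num]]] )]]]

7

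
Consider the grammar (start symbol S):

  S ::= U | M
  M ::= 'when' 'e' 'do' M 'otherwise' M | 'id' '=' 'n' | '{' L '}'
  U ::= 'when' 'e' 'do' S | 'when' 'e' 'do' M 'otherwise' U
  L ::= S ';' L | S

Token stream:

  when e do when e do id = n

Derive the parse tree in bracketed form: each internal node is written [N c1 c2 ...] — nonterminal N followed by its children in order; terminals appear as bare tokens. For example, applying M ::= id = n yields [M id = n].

[S [U when e do [S [U when e do [S [M id = n]]]]]]

S
U
when e do S
when e do U
when e do when e do S
when e do when e do M
when e do when e do id = n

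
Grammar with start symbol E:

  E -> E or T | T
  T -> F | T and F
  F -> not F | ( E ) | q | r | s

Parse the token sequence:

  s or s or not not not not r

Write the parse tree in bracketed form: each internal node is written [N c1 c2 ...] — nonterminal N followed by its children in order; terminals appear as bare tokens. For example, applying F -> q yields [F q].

[E [E [E [T [F s]]] or [T [F s]]] or [T [F not [F not [F not [F not [F r]]]]]]]

E
E or T
E or T or T
T or T or T
F or T or T
s or T or T
s or F or T
s or s or T
s or s or F
s or s or not F
s or s or not not F
s or s or not not not F
s or s or not not not not F
s or s or not not not not r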